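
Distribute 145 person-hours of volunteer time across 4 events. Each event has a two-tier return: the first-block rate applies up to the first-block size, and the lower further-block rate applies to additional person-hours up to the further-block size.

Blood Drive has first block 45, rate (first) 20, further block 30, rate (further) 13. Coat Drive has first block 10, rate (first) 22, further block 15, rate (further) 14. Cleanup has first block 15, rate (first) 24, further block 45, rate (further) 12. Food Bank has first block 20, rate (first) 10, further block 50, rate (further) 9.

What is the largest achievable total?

2440

Rank every tier by rate: Cleanup/first 24 > Coat Drive/first 22 > Blood Drive/first 20 > Coat Drive/second 14 > Blood Drive/second 13 > Cleanup/second 12 > Food Bank/first 10 > Food Bank/second 9.
Cleanup/first (24): +15 — 130 left.
Fill Coat Drive first block (10 at 22) — 120 left.
Blood Drive/first (20): +45 — 75 left.
Coat Drive second at 14: fill all 15 — 60 left.
Blood Drive/second (13): +30 — 30 left.
Cleanup second at 12: only 30 left, fill 30.
Total = 24×15 + 22×10 + 20×45 + 14×15 + 13×30 + 12×30 = 2440.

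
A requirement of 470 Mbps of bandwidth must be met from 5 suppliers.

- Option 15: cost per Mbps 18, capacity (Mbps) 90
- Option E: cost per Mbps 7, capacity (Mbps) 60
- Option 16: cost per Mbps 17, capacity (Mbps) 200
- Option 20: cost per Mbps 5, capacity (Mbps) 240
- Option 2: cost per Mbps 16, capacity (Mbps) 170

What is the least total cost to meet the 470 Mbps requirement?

Cheapest first:
Option 20 at 5: take all 240 Mbps ; 230 still needed.
Take 60 from Option E at 7 ; need 170 more.
Option 2 (16): use full 170 ; 0 Mbps to go.
Option 16, Option 15: unused.
Cost = 240×5 + 60×7 + 170×16 = 4340.

4340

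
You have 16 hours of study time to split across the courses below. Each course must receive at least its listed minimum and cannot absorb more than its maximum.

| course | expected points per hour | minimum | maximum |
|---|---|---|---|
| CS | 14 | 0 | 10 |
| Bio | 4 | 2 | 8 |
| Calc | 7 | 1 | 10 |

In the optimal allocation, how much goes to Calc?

Meeting every minimum uses 0+2+1 = 3 hours, leaving 13.
Highest expected points per hour first: CS 14 > Calc 7 > Bio 4.
CS: +10 to 10 (cap) → 3 left.
Calc: +3 (room for 9) → 4. Pool exhausted.

4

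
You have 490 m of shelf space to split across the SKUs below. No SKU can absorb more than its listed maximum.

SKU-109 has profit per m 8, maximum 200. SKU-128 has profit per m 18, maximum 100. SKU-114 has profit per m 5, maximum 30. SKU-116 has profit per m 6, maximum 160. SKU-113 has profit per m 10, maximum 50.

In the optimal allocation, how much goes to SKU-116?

Rank by profit per m: SKU-128 18 > SKU-113 10 > SKU-109 8 > SKU-116 6 > SKU-114 5.
Give SKU-128 100 to hit its cap of 100 — 390 left.
SKU-113 takes 50 to reach its cap of 50 — 340 left.
SKU-109 takes 200 to reach its cap of 200 — 140 left.
SKU-116: +140 (room for 160) → 140. Pool exhausted.

140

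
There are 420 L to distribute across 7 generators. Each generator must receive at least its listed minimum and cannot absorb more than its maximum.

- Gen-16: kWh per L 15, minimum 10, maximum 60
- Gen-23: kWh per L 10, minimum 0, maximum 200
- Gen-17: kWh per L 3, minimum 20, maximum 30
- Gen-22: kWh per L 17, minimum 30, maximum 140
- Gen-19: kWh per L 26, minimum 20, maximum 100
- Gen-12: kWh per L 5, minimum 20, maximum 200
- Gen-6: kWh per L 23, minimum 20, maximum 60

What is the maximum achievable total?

Meeting every minimum uses 10+0+20+30+20+20+20 = 120 L, leaving 300.
Highest kWh per L first: Gen-19 26 > Gen-6 23 > Gen-22 17 > Gen-16 15 > Gen-23 10 > Gen-12 5 > Gen-17 3.
Gen-19 takes 80 more to reach its cap of 100 → 220 left.
Give Gen-6 40 more to hit its cap of 60 → 180 left.
Gen-22 takes 110 more to reach its cap of 140 → 70 left.
Give Gen-16 50 more to hit its cap of 60 → 20 left.
Only 20 left; Gen-23 takes them to reach 20.
Total = 15×60 + 10×20 + 3×20 + 17×140 + 26×100 + 5×20 + 23×60 = 7620.

7620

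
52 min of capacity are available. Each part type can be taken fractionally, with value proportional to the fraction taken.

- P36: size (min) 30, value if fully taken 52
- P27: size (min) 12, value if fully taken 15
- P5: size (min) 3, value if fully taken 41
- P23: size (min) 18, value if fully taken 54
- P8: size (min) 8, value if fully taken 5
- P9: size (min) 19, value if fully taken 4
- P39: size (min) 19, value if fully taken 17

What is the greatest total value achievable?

Rank by value-to-size ratio: P5 41/3≈13.7, P23 54/18≈3, P36 52/30≈1.73, P27 15/12≈1.25, P39 17/19≈0.895, P8 5/8≈0.625, P9 4/19≈0.211.
All 3 min of P5 fit (value 41) — 49 remain.
All 18 min of P23 fit (value 54) — 31 remain.
P36: take in full, 30 min for value 52 — 1 left.
Only 1 min remain; take 1/12 of P27 for value 15×1/12 = 1.25.
Total value = 148.25.

148.25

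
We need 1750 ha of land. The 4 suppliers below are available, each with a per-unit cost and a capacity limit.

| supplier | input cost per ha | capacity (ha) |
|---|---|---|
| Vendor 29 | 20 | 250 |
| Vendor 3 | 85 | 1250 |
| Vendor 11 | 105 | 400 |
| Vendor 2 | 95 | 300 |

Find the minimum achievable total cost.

135000

Use suppliers in increasing cost order.
Vendor 29 at 20: take all 250 ha — 1500 still needed.
Vendor 3 at 85: take all 1250 ha — 250 still needed.
Vendor 2 at 95: take 250 of its 300 — requirement met.
Vendor 11: unused.
Cost = 250×20 + 1250×85 + 250×95 = 135000.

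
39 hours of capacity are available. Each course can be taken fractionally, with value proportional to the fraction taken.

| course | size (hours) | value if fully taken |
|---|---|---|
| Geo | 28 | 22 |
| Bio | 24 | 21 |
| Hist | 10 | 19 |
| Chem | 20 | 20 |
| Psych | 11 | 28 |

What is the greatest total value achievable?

Best value per unit of size first: Psych 28/11≈2.55, Hist 19/10≈1.9, Chem 20/20≈1, Bio 21/24≈0.875, Geo 22/28≈0.786.
All 11 hours of Psych fit (value 28) — 28 remain.
Hist: take in full, 10 hours for value 19 — 18 left.
18 hours left: a 18/20 share of Chem gives 20×18/20 = 18.
Total value = 65.

65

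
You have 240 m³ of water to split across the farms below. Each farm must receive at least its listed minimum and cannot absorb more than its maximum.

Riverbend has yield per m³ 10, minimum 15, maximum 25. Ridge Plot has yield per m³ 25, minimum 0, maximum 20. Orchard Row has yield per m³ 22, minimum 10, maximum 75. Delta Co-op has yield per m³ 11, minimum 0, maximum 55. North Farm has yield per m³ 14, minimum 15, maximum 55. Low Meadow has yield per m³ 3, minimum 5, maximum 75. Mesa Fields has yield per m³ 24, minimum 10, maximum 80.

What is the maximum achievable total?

4865

Meeting every minimum uses 15+0+10+0+15+5+10 = 55 m³, leaving 185.
Order the farms by yield per m³: Ridge Plot 25 > Mesa Fields 24 > Orchard Row 22 > North Farm 14 > Delta Co-op 11 > Riverbend 10 > Low Meadow 3.
Give Ridge Plot 20 more to hit its cap of 20 — 165 left.
Give Mesa Fields 70 more to hit its cap of 80 — 95 left.
Orchard Row takes 65 more to reach its cap of 75 — 30 left.
North Farm: +30 (room for 40) → 45. Pool exhausted.
Total = 10×15 + 25×20 + 22×75 + 14×45 + 3×5 + 24×80 = 4865.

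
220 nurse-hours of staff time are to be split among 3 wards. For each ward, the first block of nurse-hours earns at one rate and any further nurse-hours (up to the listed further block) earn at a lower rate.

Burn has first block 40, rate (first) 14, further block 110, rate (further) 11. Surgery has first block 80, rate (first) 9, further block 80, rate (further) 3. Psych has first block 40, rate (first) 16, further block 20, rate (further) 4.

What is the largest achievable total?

2680

Rank every tier by rate: Psych/tier1 16 > Burn/tier1 14 > Burn/tier2 11 > Surgery/tier1 9 > Psych/tier2 4 > Surgery/tier2 3.
Fill Psych tier1 block (40 at 16) — 180 left.
Fill Burn tier1 block (40 at 14) — 140 left.
Fill Burn tier2 block (110 at 11) — 30 left.
Surgery/tier1: +30 of 80 at 9; pool empty.
Total = 16×40 + 14×40 + 11×110 + 9×30 = 2680.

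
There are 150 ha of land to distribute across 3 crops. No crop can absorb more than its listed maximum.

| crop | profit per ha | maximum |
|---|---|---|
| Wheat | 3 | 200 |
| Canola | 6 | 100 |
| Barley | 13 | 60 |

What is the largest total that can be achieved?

1320

Order the crops by profit per ha: Barley 13 > Canola 6 > Wheat 3.
Give Barley 60 to hit its cap of 60 ; 90 left.
Canola: +90 (room for 100) → 90. Pool exhausted.
Total = 6×90 + 13×60 = 1320.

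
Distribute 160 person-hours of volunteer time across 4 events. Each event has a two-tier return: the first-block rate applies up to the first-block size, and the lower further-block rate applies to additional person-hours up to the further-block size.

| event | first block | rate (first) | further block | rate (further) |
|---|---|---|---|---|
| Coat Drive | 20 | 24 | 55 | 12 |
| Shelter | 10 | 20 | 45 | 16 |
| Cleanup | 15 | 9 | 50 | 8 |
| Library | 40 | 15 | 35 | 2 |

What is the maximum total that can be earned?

2540

Treat each block as its own option and order by rate: Coat Drive/tier1 24 > Shelter/tier1 20 > Shelter/tier2 16 > Library/tier1 15 > Coat Drive/tier2 12 > Cleanup/tier1 9 > Cleanup/tier2 8 > Library/tier2 2.
Fill Coat Drive tier1 block (20 at 24) ; 140 left.
Fill Shelter tier1 block (10 at 20) ; 130 left.
Shelter/tier2 (16): +45 ; 85 left.
Library tier1 at 15: fill all 40 ; 45 left.
Coat Drive tier2 at 12: only 45 left, fill 45.
Total = 24×20 + 20×10 + 16×45 + 15×40 + 12×45 = 2540.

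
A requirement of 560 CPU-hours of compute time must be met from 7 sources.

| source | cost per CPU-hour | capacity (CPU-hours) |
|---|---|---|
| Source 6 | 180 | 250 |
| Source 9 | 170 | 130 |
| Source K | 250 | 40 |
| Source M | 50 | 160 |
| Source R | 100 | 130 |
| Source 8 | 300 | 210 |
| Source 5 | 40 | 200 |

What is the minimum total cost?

40900

Use sources in increasing cost order.
Source 5 at 40: take all 200 CPU-hours ; 360 still needed.
Take 160 from Source M at 50 ; need 200 more.
Source R (100): use full 130 ; 70 CPU-hours to go.
Source 9 (170): take the remaining 70 ; done.
Source 6, Source K, Source 8: unused.
Cost = 200×40 + 160×50 + 130×100 + 70×170 = 40900.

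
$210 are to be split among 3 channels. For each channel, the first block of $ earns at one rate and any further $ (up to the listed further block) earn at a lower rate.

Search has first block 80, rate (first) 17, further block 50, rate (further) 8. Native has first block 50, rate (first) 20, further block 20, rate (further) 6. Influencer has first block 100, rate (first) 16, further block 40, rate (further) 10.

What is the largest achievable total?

Order all 6 blocks by rate: Native/T1 20 > Search/T1 17 > Influencer/T1 16 > Influencer/T2 10 > Search/T2 8 > Native/T2 6.
Fill Native T1 block (50 at 20) → 160 left.
Search T1 at 17: fill all 80 → 80 left.
80 remain; put them into Influencer T1 at 16.
Total = 20×50 + 17×80 + 16×80 = 3640.

3640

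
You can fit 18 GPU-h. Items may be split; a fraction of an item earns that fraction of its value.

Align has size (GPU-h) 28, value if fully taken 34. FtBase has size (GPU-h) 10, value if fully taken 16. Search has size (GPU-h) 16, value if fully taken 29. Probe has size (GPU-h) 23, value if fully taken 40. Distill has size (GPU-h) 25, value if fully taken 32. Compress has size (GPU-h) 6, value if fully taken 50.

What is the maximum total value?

71.75

Best value per unit of size first: Compress 50/6≈8.33, Search 29/16≈1.81, Probe 40/23≈1.74, FtBase 16/10≈1.6, Distill 32/25≈1.28, Align 34/28≈1.21.
All 6 GPU-h of Compress fit (value 50) → 12 remain.
12 GPU-h left: a 12/16 share of Search gives 29×12/16 = 21.75.
Total value = 71.75.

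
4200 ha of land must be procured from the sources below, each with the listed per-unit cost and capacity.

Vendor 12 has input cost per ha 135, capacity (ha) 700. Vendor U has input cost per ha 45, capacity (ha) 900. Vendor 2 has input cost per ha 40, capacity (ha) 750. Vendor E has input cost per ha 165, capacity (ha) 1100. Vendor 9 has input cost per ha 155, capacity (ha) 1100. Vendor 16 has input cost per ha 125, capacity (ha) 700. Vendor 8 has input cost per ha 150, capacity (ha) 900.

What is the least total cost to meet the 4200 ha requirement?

426250

Fill from the cheapest source first.
Vendor 2 (40): use full 750 — 3450 ha to go.
Vendor U (45): use full 900 — 2550 ha to go.
Vendor 16 (125): use full 700 — 1850 ha to go.
Vendor 12 at 135: take all 700 ha — 1150 still needed.
Vendor 8 (150): use full 900 — 250 ha to go.
Vendor 9 (155): take the remaining 250 — done.
Vendor E: unused.
Cost = 750×40 + 900×45 + 700×125 + 700×135 + 900×150 + 250×155 = 426250.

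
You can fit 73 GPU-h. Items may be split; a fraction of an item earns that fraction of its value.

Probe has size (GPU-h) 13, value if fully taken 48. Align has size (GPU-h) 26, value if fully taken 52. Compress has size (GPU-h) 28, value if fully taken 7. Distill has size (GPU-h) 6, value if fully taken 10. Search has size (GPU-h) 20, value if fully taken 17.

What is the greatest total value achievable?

Rank by value-to-size ratio: Probe 48/13≈3.69, Align 52/26≈2, Distill 10/6≈1.67, Search 17/20≈0.85, Compress 7/28≈0.25.
Take all of Probe (13 GPU-h, value 48) — 60 GPU-h left.
All 26 GPU-h of Align fit (value 52) — 34 remain.
Take all of Distill (6 GPU-h, value 10) — 28 GPU-h left.
Search: take in full, 20 GPU-h for value 17 — 8 left.
Fill the last 8 GPU-h with part of Compress: 8/28 of it earns 2.
Total value = 129.

129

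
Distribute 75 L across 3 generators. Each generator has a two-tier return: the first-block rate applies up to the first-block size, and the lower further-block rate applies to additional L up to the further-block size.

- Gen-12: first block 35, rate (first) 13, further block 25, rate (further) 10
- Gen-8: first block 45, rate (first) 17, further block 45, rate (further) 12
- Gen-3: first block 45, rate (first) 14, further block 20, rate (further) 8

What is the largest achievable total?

1185

Rank every tier by rate: Gen-8/T1 17 > Gen-3/T1 14 > Gen-12/T1 13 > Gen-8/T2 12 > Gen-12/T2 10 > Gen-3/T2 8.
Fill Gen-8 T1 block (45 at 17) — 30 left.
Gen-3 T1 at 14: only 30 left, fill 30.
Total = 17×45 + 14×30 = 1185.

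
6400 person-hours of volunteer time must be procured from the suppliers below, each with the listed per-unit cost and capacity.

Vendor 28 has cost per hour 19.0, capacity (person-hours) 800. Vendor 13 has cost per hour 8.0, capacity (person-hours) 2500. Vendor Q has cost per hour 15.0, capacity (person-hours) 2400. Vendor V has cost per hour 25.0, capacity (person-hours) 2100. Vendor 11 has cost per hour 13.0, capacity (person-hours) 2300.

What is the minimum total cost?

Use suppliers in increasing cost order.
Vendor 13 (8.0): use full 2500 → 3900 person-hours to go.
Vendor 11 (13.0): use full 2300 → 1600 person-hours to go.
Vendor Q at 15.0: take 1600 of its 2400 → requirement met.
Vendor 28, Vendor V: unused.
Cost = 2500×8.0 + 2300×13.0 + 1600×15.0 = 73900.

73900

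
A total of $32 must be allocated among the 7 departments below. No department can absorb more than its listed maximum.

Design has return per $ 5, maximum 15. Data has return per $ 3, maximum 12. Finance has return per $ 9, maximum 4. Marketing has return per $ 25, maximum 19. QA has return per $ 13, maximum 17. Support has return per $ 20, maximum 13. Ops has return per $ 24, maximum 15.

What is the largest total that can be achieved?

Rank by return per $: Marketing 25 > Ops 24 > Support 20 > QA 13 > Finance 9 > Design 5 > Data 3.
Marketing takes 19 to reach its cap of 19 → 13 left.
Only 13 left; Ops takes them to reach 13.
Total = 25×19 + 24×13 = 787.

787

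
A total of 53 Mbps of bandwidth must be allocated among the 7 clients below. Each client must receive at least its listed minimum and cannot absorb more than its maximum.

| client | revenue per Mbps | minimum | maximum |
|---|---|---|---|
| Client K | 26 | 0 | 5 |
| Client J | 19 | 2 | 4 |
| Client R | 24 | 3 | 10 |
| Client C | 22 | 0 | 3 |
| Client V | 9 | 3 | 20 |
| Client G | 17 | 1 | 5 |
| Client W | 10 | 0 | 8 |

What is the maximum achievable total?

Meeting every minimum uses 0+2+3+0+3+1+0 = 9 Mbps, leaving 44.
Rank by revenue per Mbps: Client K 26 > Client R 24 > Client C 22 > Client J 19 > Client G 17 > Client W 10 > Client V 9.
Client K: +5 to 5 (cap) → 39 left.
Give Client R 7 more to hit its cap of 10 → 32 left.
Client C takes 3 more to reach its cap of 3 → 29 left.
Client J: +2 to 4 (cap) → 27 left.
Give Client G 4 more to hit its cap of 5 → 23 left.
Client W: +8 to 8 (cap) → 15 left.
Client V has room for 17 more but only 15 remain, so it gets 18.
Total = 26×5 + 19×4 + 24×10 + 22×3 + 9×18 + 17×5 + 10×8 = 839.

839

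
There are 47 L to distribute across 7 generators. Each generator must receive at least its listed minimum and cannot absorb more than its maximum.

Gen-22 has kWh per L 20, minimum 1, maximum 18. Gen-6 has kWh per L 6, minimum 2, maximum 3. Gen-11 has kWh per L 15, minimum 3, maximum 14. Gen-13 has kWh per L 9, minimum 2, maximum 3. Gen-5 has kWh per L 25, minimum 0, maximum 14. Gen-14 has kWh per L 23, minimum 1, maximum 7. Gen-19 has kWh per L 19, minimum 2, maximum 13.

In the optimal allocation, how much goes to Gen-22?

17

Meeting every minimum uses 1+2+3+2+0+1+2 = 11 L, leaving 36.
Order the generators by kWh per L: Gen-5 25 > Gen-14 23 > Gen-22 20 > Gen-19 19 > Gen-11 15 > Gen-13 9 > Gen-6 6.
Give Gen-5 14 more to hit its cap of 14 → 22 left.
Gen-14: +6 to 7 (cap) → 16 left.
Gen-22: +16 (room for 17) → 17. Pool exhausted.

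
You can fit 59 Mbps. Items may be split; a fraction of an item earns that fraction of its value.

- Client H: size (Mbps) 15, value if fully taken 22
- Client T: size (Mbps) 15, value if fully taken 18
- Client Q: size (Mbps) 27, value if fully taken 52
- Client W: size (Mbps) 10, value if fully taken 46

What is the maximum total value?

Best value per unit of size first: Client W 46/10≈4.6, Client Q 52/27≈1.93, Client H 22/15≈1.47, Client T 18/15≈1.2.
Take all of Client W (10 Mbps, value 46) ; 49 Mbps left.
Take all of Client Q (27 Mbps, value 52) ; 22 Mbps left.
Client H: take in full, 15 Mbps for value 22 ; 7 left.
Fill the last 7 Mbps with part of Client T: 7/15 of it earns 8.4.
Total value = 128.4.

128.4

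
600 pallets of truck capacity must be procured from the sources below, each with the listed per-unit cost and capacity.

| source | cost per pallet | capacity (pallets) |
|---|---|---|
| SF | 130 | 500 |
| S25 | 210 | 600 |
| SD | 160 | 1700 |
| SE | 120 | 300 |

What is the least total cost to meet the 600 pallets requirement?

Fill from the cheapest source first.
SE at 120: take all 300 pallets — 300 still needed.
Take 300 from SF at 130 to finish.
SD, S25: unused.
Cost = 300×120 + 300×130 = 75000.

75000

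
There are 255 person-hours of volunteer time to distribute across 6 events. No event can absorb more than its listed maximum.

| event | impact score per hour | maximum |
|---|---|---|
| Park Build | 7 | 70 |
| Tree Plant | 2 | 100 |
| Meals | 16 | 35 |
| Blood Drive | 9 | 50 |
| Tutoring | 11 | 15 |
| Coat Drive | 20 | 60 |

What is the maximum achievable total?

2915

Highest impact score per hour first: Coat Drive 20 > Meals 16 > Tutoring 11 > Blood Drive 9 > Park Build 7 > Tree Plant 2.
Give Coat Drive 60 to hit its cap of 60 ; 195 left.
Meals takes 35 to reach its cap of 35 ; 160 left.
Give Tutoring 15 to hit its cap of 15 ; 145 left.
Blood Drive: +50 to 50 (cap) ; 95 left.
Give Park Build 70 to hit its cap of 70 ; 25 left.
Only 25 left; Tree Plant takes them to reach 25.
Total = 7×70 + 2×25 + 16×35 + 9×50 + 11×15 + 20×60 = 2915.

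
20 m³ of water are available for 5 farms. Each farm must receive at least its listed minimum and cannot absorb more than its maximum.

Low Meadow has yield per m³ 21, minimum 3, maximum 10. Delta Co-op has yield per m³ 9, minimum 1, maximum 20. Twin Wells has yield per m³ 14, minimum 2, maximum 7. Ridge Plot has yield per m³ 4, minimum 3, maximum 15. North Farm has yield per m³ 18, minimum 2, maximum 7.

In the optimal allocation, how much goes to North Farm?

Meeting every minimum uses 3+1+2+3+2 = 11 m³, leaving 9.
Highest yield per m³ first: Low Meadow 21 > North Farm 18 > Twin Wells 14 > Delta Co-op 9 > Ridge Plot 4.
Give Low Meadow 7 more to hit its cap of 10 → 2 left.
Only 2 left; North Farm takes them to reach 4.

4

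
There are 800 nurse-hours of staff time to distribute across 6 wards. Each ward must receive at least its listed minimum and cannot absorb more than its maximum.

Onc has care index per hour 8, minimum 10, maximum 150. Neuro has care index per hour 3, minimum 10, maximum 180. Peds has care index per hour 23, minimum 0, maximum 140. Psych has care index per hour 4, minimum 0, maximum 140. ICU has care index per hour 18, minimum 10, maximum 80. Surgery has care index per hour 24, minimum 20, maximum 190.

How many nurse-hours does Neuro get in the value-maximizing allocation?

Meeting every minimum uses 10+10+0+0+10+20 = 50 nurse-hours, leaving 750.
Rank by care index per hour: Surgery 24 > Peds 23 > ICU 18 > Onc 8 > Psych 4 > Neuro 3.
Surgery: +170 to 190 (cap) — 580 left.
Peds takes 140 more to reach its cap of 140 — 440 left.
ICU takes 70 more to reach its cap of 80 — 370 left.
Give Onc 140 more to hit its cap of 150 — 230 left.
Psych: +140 to 140 (cap) — 90 left.
Neuro has room for 170 more but only 90 remain, so it gets 100.

100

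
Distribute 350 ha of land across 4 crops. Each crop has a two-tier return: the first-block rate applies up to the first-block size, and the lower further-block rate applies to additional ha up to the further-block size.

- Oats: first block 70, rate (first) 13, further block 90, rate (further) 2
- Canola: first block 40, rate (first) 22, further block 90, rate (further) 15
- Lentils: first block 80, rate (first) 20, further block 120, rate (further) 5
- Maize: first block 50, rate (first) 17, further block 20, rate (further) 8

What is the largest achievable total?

5750

Treat each block as its own option and order by rate: Canola/first 22 > Lentils/first 20 > Maize/first 17 > Canola/second 15 > Oats/first 13 > Maize/second 8 > Lentils/second 5 > Oats/second 2.
Fill Canola first block (40 at 22) — 310 left.
Fill Lentils first block (80 at 20) — 230 left.
Maize first at 17: fill all 50 — 180 left.
Canola second at 15: fill all 90 — 90 left.
Oats/first (13): +70 — 20 left.
Maize second at 8: fill all 20 — 0 left.
Total = 22×40 + 20×80 + 17×50 + 15×90 + 13×70 + 8×20 = 5750.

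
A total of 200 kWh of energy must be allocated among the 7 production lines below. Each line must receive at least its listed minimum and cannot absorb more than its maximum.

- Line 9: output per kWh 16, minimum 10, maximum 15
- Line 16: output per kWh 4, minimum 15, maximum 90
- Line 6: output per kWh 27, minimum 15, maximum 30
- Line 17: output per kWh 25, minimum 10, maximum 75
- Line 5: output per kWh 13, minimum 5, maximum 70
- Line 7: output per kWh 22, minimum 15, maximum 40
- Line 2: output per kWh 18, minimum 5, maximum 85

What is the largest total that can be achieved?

4300

Meeting every minimum uses 10+15+15+10+5+15+5 = 75 kWh, leaving 125.
Rank by output per kWh: Line 6 27 > Line 17 25 > Line 7 22 > Line 2 18 > Line 9 16 > Line 5 13 > Line 16 4.
Give Line 6 15 more to hit its cap of 30 ; 110 left.
Line 17 takes 65 more to reach its cap of 75 ; 45 left.
Line 7: +25 to 40 (cap) ; 20 left.
Line 2: +20 (room for 80) → 25. Pool exhausted.
Total = 16×10 + 4×15 + 27×30 + 25×75 + 13×5 + 22×40 + 18×25 = 4300.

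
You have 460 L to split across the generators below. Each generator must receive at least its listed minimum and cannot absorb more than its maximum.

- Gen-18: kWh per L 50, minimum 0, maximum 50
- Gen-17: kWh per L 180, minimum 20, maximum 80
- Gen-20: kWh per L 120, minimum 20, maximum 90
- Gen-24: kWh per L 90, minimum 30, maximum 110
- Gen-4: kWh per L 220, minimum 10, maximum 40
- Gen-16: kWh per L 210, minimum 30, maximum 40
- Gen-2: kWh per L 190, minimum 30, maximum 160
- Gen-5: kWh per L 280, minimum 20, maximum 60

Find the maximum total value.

Meeting every minimum uses 0+20+20+30+10+30+30+20 = 160 L, leaving 300.
Highest kWh per L first: Gen-5 280 > Gen-4 220 > Gen-16 210 > Gen-2 190 > Gen-17 180 > Gen-20 120 > Gen-24 90 > Gen-18 50.
Gen-5: +40 to 60 (cap) — 260 left.
Gen-4 takes 30 more to reach its cap of 40 — 230 left.
Gen-16 takes 10 more to reach its cap of 40 — 220 left.
Gen-2: +130 to 160 (cap) — 90 left.
Gen-17 takes 60 more to reach its cap of 80 — 30 left.
Only 30 left; Gen-20 takes them to reach 50.
Total = 180×80 + 120×50 + 90×30 + 220×40 + 210×40 + 190×160 + 280×60 = 87500.

87500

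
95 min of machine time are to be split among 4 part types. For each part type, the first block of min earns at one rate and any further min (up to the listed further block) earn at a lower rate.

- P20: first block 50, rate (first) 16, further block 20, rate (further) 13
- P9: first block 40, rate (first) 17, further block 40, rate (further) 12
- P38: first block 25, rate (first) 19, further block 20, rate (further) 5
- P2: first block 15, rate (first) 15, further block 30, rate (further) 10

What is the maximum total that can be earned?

Order all 8 blocks by rate: P38/first 19 > P9/first 17 > P20/first 16 > P2/first 15 > P20/second 13 > P9/second 12 > P2/second 10 > P38/second 5.
P38/first (19): +25 ; 70 left.
P9 first at 17: fill all 40 ; 30 left.
P20/first: +30 of 50 at 16; pool empty.
Total = 19×25 + 17×40 + 16×30 = 1635.

1635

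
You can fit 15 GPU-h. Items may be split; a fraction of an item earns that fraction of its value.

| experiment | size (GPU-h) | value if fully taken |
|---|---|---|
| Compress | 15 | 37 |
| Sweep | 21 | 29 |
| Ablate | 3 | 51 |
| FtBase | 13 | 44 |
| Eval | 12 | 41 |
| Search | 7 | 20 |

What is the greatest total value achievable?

92

Rank by value-to-size ratio: Ablate 51/3≈17, Eval 41/12≈3.42, FtBase 44/13≈3.38, Search 20/7≈2.86, Compress 37/15≈2.47, Sweep 29/21≈1.38.
Ablate: take in full, 3 GPU-h for value 51 — 12 left.
Eval: take in full, 12 GPU-h for value 41 — 0 left.
Total value = 92.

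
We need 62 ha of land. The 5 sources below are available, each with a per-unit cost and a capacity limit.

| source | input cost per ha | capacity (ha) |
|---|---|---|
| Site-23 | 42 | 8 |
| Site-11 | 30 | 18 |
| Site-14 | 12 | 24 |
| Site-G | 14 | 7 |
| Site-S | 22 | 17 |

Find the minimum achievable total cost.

Fill from the cheapest source first.
Site-14 (12): use full 24 → 38 ha to go.
Site-G at 14: take all 7 ha → 31 still needed.
Site-S (22): use full 17 → 14 ha to go.
Site-11 at 30: take 14 of its 18 → requirement met.
Site-23: unused.
Cost = 24×12 + 7×14 + 17×22 + 14×30 = 1180.

1180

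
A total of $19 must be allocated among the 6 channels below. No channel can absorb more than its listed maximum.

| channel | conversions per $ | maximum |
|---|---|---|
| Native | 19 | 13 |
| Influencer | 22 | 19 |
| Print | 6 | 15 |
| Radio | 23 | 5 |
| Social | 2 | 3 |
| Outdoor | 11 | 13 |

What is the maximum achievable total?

423

Highest conversions per $ first: Radio 23 > Influencer 22 > Native 19 > Outdoor 11 > Print 6 > Social 2.
Radio takes 5 to reach its cap of 5 ; 14 left.
Only 14 left; Influencer takes them to reach 14.
Total = 22×14 + 23×5 = 423.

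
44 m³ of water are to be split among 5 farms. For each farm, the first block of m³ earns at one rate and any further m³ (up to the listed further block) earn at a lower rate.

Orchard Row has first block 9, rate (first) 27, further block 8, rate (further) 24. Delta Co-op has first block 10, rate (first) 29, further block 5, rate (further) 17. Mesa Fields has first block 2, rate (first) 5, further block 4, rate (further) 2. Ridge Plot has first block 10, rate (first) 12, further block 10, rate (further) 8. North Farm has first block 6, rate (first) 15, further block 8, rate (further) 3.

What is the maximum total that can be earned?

Treat each block as its own option and order by rate: Delta Co-op/tier1 29 > Orchard Row/tier1 27 > Orchard Row/tier2 24 > Delta Co-op/tier2 17 > North Farm/tier1 15 > Ridge Plot/tier1 12 > Ridge Plot/tier2 8 > Mesa Fields/tier1 5 > North Farm/tier2 3 > Mesa Fields/tier2 2.
Delta Co-op/tier1 (29): +10 — 34 left.
Orchard Row/tier1 (27): +9 — 25 left.
Orchard Row tier2 at 24: fill all 8 — 17 left.
Fill Delta Co-op tier2 block (5 at 17) — 12 left.
Fill North Farm tier1 block (6 at 15) — 6 left.
Ridge Plot tier1 at 12: only 6 left, fill 6.
Total = 29×10 + 27×9 + 24×8 + 17×5 + 15×6 + 12×6 = 972.

972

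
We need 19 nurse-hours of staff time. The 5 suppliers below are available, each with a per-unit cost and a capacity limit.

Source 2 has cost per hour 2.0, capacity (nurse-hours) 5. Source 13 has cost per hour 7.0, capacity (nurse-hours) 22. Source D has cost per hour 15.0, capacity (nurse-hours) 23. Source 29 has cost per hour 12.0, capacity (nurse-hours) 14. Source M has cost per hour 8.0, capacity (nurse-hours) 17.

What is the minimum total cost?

Fill from the cheapest supplier first.
Source 2 at 2.0: take all 5 nurse-hours ; 14 still needed.
Source 13 (7.0): take the remaining 14 ; done.
Source M, Source 29, Source D: unused.
Cost = 5×2.0 + 14×7.0 = 108.

108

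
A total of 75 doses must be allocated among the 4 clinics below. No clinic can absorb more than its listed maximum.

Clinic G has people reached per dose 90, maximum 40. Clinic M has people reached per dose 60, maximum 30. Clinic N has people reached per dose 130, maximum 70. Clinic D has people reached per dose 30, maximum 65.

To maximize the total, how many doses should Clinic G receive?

5

Order the clinics by people reached per dose: Clinic N 130 > Clinic G 90 > Clinic M 60 > Clinic D 30.
Give Clinic N 70 to hit its cap of 70 → 5 left.
Clinic G: +5 (room for 40) → 5. Pool exhausted.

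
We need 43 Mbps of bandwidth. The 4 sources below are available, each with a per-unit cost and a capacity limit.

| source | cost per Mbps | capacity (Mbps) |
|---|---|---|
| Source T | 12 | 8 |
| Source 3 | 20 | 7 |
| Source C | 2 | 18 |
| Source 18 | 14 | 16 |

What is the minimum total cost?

Cheapest first:
Source C at 2: take all 18 Mbps ; 25 still needed.
Source T (12): use full 8 ; 17 Mbps to go.
Source 18 (14): use full 16 ; 1 Mbps to go.
Source 3 (20): take the remaining 1 ; done.
Cost = 18×2 + 8×12 + 16×14 + 1×20 = 376.

376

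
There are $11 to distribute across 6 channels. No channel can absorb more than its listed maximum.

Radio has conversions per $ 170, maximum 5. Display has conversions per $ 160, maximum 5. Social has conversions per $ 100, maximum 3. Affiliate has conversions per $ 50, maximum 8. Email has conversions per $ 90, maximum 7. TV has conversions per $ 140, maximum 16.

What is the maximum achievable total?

1790

Rank by conversions per $: Radio 170 > Display 160 > TV 140 > Social 100 > Email 90 > Affiliate 50.
Radio takes 5 to reach its cap of 5 → 6 left.
Display takes 5 to reach its cap of 5 → 1 left.
TV has room for 16 but only 1 remain, so it gets 1.
Total = 170×5 + 160×5 + 140×1 = 1790.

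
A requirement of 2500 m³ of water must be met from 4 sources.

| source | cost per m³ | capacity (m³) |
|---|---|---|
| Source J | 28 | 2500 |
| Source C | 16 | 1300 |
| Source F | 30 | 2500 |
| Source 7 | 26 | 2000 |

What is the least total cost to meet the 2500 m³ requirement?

Fill from the cheapest source first.
Take 1300 from Source C at 16 → need 1200 more.
Take 1200 from Source 7 at 26 to finish.
Source J, Source F: unused.
Cost = 1300×16 + 1200×26 = 52000.

52000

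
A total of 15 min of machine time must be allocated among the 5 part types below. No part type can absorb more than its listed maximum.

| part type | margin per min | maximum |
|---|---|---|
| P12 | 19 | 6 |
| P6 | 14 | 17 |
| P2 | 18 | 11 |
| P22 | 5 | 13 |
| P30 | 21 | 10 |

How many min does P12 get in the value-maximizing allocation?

Highest margin per min first: P30 21 > P12 19 > P2 18 > P6 14 > P22 5.
Give P30 10 to hit its cap of 10 → 5 left.
P12 has room for 6 but only 5 remain, so it gets 5.

5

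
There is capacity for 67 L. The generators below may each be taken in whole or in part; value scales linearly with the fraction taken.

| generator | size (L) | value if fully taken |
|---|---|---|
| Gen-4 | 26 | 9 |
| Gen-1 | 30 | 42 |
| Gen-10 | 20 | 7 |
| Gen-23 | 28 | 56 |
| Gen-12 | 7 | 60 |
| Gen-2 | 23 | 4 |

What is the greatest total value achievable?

158.7

Rank by value-to-size ratio: Gen-12 60/7≈8.57, Gen-23 56/28≈2, Gen-1 42/30≈1.4, Gen-10 7/20≈0.35, Gen-4 9/26≈0.346, Gen-2 4/23≈0.174.
Take all of Gen-12 (7 L, value 60) — 60 L left.
All 28 L of Gen-23 fit (value 56) — 32 remain.
Take all of Gen-1 (30 L, value 42) — 2 L left.
2 L left: a 2/20 share of Gen-10 gives 7×2/20 = 0.7.
Total value = 158.7.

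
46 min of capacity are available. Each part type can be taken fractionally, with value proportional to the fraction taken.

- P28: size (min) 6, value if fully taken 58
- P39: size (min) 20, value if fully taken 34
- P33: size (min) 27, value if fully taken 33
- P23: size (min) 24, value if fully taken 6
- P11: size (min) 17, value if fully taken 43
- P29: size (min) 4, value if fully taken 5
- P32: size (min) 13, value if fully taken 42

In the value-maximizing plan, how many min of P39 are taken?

10

Rank by value-to-size ratio: P28 58/6≈9.67, P32 42/13≈3.23, P11 43/17≈2.53, P39 34/20≈1.7, P29 5/4≈1.25, P33 33/27≈1.22, P23 6/24≈0.25.
Take all of P28 (6 min, value 58) ; 40 min left.
Take all of P32 (13 min, value 42) ; 27 min left.
All 17 min of P11 fit (value 43) ; 10 remain.
Only 10 min remain; take 10/20 of P39 for value 34×10/20 = 17.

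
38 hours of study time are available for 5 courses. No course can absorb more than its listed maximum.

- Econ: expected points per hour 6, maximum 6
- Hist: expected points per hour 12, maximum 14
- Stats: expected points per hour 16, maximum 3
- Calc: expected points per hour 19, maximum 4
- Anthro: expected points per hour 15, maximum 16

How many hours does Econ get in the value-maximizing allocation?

1

Rank by expected points per hour: Calc 19 > Stats 16 > Anthro 15 > Hist 12 > Econ 6.
Give Calc 4 to hit its cap of 4 → 34 left.
Stats: +3 to 3 (cap) → 31 left.
Give Anthro 16 to hit its cap of 16 → 15 left.
Hist takes 14 to reach its cap of 14 → 1 left.
Econ has room for 6 but only 1 remain, so it gets 1.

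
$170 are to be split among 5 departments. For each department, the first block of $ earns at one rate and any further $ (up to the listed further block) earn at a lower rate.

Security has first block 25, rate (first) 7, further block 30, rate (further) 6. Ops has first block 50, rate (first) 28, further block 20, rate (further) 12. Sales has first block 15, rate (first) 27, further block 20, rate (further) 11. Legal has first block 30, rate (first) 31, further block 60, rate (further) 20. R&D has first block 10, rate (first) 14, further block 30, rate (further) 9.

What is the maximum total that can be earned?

Order all 10 blocks by rate: Legal/first 31 > Ops/first 28 > Sales/first 27 > Legal/second 20 > R&D/first 14 > Ops/second 12 > Sales/second 11 > R&D/second 9 > Security/first 7 > Security/second 6.
Fill Legal first block (30 at 31) ; 140 left.
Fill Ops first block (50 at 28) ; 90 left.
Sales first at 27: fill all 15 ; 75 left.
Legal second at 20: fill all 60 ; 15 left.
R&D first at 14: fill all 10 ; 5 left.
Ops second at 12: only 5 left, fill 5.
Total = 31×30 + 28×50 + 27×15 + 20×60 + 14×10 + 12×5 = 4135.

4135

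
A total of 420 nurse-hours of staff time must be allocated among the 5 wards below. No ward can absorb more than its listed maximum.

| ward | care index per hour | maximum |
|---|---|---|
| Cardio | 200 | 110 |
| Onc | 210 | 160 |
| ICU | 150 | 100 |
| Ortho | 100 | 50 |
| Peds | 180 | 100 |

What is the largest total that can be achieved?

81100

Rank by care index per hour: Onc 210 > Cardio 200 > Peds 180 > ICU 150 > Ortho 100.
Onc: +160 to 160 (cap) — 260 left.
Give Cardio 110 to hit its cap of 110 — 150 left.
Peds takes 100 to reach its cap of 100 — 50 left.
ICU has room for 100 but only 50 remain, so it gets 50.
Total = 200×110 + 210×160 + 150×50 + 180×100 = 81100.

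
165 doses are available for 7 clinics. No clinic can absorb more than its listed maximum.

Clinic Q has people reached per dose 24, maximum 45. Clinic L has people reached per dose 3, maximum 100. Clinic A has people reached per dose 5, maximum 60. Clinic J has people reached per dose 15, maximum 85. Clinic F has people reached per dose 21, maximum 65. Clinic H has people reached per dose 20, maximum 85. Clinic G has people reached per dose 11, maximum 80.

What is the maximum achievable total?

Order the clinics by people reached per dose: Clinic Q 24 > Clinic F 21 > Clinic H 20 > Clinic J 15 > Clinic G 11 > Clinic A 5 > Clinic L 3.
Clinic Q takes 45 to reach its cap of 45 → 120 left.
Clinic F: +65 to 65 (cap) → 55 left.
Only 55 left; Clinic H takes them to reach 55.
Total = 24×45 + 21×65 + 20×55 = 3545.

3545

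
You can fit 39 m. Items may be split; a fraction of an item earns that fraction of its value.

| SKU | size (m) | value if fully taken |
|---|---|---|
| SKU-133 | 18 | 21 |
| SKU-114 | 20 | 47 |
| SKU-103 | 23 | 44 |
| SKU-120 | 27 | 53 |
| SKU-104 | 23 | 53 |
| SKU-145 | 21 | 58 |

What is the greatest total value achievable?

Sort by value density: SKU-145 58/21≈2.76, SKU-114 47/20≈2.35, SKU-104 53/23≈2.3, SKU-120 53/27≈1.96, SKU-103 44/23≈1.91, SKU-133 21/18≈1.17.
Take all of SKU-145 (21 m, value 58) — 18 m left.
18 m left: a 18/20 share of SKU-114 gives 47×18/20 = 42.3.
Total value = 100.3.

100.3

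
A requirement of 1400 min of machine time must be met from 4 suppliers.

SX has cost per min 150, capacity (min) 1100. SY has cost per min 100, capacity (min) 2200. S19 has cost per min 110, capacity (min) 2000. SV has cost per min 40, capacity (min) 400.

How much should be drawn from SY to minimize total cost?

Use suppliers in increasing cost order.
SV (40): use full 400 ; 1000 min to go.
SY (100): take the remaining 1000 ; done.
S19, SX: unused.

1000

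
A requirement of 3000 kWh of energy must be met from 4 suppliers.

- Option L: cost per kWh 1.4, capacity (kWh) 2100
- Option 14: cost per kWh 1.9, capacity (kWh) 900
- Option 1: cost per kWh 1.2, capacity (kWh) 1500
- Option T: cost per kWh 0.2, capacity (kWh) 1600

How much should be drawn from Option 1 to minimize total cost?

Use suppliers in increasing cost order.
Option T at 0.2: take all 1600 kWh → 1400 still needed.
Option 1 (1.2): take the remaining 1400 → done.
Option L, Option 14: unused.

1400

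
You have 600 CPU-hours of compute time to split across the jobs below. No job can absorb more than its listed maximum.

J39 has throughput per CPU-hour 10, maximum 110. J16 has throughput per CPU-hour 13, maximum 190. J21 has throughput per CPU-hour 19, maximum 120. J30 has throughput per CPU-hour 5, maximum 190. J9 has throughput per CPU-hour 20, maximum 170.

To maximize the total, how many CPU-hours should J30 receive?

Rank by throughput per CPU-hour: J9 20 > J21 19 > J16 13 > J39 10 > J30 5.
J9: +170 to 170 (cap) → 430 left.
J21: +120 to 120 (cap) → 310 left.
J16: +190 to 190 (cap) → 120 left.
J39 takes 110 to reach its cap of 110 → 10 left.
J30: +10 (room for 190) → 10. Pool exhausted.

10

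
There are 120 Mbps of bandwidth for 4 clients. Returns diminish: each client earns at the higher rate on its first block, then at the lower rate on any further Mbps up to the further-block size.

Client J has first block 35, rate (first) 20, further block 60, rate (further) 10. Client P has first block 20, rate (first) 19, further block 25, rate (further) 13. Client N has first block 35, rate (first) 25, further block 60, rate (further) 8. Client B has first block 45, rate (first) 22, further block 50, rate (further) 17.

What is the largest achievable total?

2660

Treat each block as its own option and order by rate: Client N/T1 25 > Client B/T1 22 > Client J/T1 20 > Client P/T1 19 > Client B/T2 17 > Client P/T2 13 > Client J/T2 10 > Client N/T2 8.
Fill Client N T1 block (35 at 25) — 85 left.
Client B/T1 (22): +45 — 40 left.
Fill Client J T1 block (35 at 20) — 5 left.
5 remain; put them into Client P T1 at 19.
Total = 25×35 + 22×45 + 20×35 + 19×5 = 2660.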